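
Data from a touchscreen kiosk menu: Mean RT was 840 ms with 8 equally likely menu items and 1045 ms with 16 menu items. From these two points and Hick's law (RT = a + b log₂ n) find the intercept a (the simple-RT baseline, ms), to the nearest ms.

The slope on a log₂ axis is (1045 − 840) / (4 − 3) = 205 ms/bit.
a = RT₁ − b·log₂ n₁ = 840 − 205 × 3 = 225.000 ms.

225 ms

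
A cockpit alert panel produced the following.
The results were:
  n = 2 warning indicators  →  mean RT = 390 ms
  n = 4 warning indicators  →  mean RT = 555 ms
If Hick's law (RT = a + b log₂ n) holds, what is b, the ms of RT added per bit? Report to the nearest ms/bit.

b = (RT₂ − RT₁)/(log₂ n₂ − log₂ n₁) = (555 − 390)/(2 − 1) = 165 ms/bit.

165 ms/bit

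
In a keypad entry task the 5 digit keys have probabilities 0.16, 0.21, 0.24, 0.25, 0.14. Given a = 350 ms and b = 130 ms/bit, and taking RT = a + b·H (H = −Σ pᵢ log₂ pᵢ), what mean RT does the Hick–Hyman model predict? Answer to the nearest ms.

H = 0.16·log₂(1/0.16) + 0.21·log₂(1/0.21) + 0.24·log₂(1/0.24) + 0.25·log₂(1/0.25) + 0.14·log₂(1/0.14) = 2.2871 bits.
RT = 350 + 130 × 2.2871 = 647.32 ms.

647 ms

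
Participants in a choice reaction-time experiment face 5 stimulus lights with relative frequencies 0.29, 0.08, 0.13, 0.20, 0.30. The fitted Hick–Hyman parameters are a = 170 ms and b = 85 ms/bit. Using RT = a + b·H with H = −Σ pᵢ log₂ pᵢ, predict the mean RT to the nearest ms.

355 ms

H = 0.29·log₂(1/0.29) + 0.08·log₂(1/0.08) + 0.13·log₂(1/0.13) + 0.20·log₂(1/0.20) + 0.30·log₂(1/0.30) = 2.1775 bits.
RT = 170 + 85 × 2.1775 = 355.09 ms.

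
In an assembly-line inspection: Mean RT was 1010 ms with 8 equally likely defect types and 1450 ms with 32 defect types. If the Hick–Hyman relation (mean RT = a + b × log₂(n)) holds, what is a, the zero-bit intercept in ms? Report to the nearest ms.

Slope: b = (1450 − 1010) / (log₂ 32 − log₂ 8) = 440/2.0000 = 220 ms/bit.
Intercept: a = 1010 − 220·log₂(8) = 350.000 ms.

350 ms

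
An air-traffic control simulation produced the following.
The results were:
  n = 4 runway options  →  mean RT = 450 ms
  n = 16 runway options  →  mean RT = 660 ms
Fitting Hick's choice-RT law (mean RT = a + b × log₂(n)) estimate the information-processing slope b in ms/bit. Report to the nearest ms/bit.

105 ms/bit

The slope on a log₂ axis is (660 − 450) / (4 − 2) = 105 ms/bit.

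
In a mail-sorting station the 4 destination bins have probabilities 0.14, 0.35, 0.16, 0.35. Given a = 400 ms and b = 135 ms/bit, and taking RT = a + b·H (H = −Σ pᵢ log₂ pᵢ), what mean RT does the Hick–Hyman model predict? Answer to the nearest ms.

Entropy contributions −pᵢ log₂ pᵢ: 0.3971, 0.5301, 0.4230, 0.5301; sum H = 1.8803 bits.
RT = a + bH = 400 + 135·1.8803 = 653.84 ms.

654 ms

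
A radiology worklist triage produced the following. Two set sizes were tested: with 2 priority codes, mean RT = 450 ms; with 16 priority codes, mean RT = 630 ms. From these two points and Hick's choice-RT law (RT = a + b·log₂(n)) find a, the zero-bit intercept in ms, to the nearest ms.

The slope on a log₂ axis is (630 − 450) / (4 − 1) = 60 ms/bit.
Intercept: a = 450 − 60·log₂(2) = 390.000 ms.

390 ms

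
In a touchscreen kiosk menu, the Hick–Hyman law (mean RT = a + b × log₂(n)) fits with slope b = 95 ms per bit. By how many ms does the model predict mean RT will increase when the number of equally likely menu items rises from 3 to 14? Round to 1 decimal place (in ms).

211.1 ms

The intercept a cancels: ΔRT = b·(log₂ n₂ − log₂ n₁) = b·log₂(n₂/n₁).
log₂(14) − log₂(3) = 3.8074 − 1.5850 = 2.2224.
ΔRT = 95 × 2.2224 = 211.127 ms.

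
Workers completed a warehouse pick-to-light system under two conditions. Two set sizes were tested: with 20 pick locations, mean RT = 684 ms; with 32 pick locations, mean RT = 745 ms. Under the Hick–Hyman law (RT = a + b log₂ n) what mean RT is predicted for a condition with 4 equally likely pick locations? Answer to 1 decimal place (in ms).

475.1 ms

Solve the two-equation system in a and b:
  b = (745 − 684) / (log₂ 32 − log₂ 20) = 61 / (5 − 4.3219) = 89.961 ms/bit
  a = 684 − 89.961 × 4.3219 = 295.195 ms
Then RT(4) = 295.195 + 89.961 × log₂ 4 = 295.195 + 89.961 × 2 ≈ 475.117 ms.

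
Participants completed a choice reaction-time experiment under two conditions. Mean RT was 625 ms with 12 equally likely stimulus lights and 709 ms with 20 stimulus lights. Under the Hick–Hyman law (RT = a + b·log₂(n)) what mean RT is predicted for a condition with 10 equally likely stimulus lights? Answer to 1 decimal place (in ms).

Solve the two-equation system in a and b:
  b = (709 − 625) / (log₂ 20 − log₂ 12) = 84 / (4.3219 − 3.5850) = 113.981 ms/bit
  a = 625 − 113.981 × 3.5850 = 216.383 ms
Then RT(10) = 216.383 + 113.981 × log₂ 10 = 216.383 + 113.981 × 3.3219 ≈ 595.019 ms.

595.0 ms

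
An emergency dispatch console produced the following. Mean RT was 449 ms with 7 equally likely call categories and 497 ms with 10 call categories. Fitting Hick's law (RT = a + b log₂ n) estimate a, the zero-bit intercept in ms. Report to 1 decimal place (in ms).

187.1 ms

Slope: b = (497 − 449) / (log₂ 10 − log₂ 7) = 48/0.5146 = 93.281 ms/bit.
Intercept: a = 449 − 93.281·log₂(7) = 187.127 ms.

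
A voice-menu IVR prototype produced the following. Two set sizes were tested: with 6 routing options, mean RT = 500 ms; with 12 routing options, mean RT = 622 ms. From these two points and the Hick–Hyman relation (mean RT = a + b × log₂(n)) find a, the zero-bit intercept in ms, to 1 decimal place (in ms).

b = (RT₂ − RT₁)/(log₂ n₂ − log₂ n₁) = (622 − 500)/(3.5850 − 2.5850) = 122.000 ms/bit.
Intercept: a = 500 − 122.000·log₂(6) = 184.635 ms.

184.6 ms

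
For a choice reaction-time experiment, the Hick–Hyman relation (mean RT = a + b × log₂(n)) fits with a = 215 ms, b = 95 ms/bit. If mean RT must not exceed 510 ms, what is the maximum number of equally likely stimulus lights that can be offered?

8

Information budget: (510 − 215)/95 = 3.1053 bits, so n ≤ 2^3.1053 = 8.606 → at most 8.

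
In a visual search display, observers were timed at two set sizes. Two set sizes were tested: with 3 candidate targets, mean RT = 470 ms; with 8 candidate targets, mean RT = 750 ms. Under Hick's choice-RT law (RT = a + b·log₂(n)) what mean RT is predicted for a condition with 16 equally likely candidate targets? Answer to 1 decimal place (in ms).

947.9 ms

RT is linear in log₂ n, so two points fix the line:
  b = (750 − 470) / (log₂ 8 − log₂ 3) = 280 / (3 − 1.5850) = 197.875 ms/bit
  a = 470 − 197.875 × 1.5850 = 156.376 ms
Then RT(16) = 156.376 + 197.875 × log₂ 16 = 156.376 + 197.875 × 4 ≈ 947.875 ms.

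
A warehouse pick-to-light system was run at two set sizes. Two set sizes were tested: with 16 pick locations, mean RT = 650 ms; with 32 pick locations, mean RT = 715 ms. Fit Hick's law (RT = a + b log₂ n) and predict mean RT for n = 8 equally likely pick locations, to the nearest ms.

585 ms

Solve the two-equation system in a and b:
  b = (715 − 650) / (log₂ 32 − log₂ 16) = 65 / (5 − 4) = 65 ms/bit
  a = 650 − 65 × 4 = 390 ms
Then RT(8) = 390 + 65 × log₂ 8 = 390 + 65 × 3 ≈ 585.000 ms.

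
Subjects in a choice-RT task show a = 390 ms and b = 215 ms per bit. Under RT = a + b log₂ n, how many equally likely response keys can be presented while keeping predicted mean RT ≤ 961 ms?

6

Set 390 + 215·log₂ n ≤ 961 → log₂ n ≤ (961 − 390)/215 = 2.6558.
So n ≤ 2^2.6558 = 6.302; the largest integer n is 6.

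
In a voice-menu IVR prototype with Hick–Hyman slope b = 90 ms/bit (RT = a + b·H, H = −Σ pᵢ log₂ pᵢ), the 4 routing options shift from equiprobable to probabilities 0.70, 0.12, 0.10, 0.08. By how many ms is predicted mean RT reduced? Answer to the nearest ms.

58 ms

Equiprobable entropy H₀ = log₂ 4 = 2.0000 bits.
Skewed entropy H = −Σ pᵢ log₂ pᵢ = 1.3510 bits.
ΔRT = b·(H₀ − H) = 90 × 0.6490 = 58.41 ms.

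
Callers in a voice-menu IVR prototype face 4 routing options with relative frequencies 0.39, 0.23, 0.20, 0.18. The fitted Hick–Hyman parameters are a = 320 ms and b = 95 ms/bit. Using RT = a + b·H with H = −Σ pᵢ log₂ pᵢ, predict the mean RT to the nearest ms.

H = 0.39·log₂(1/0.39) + 0.23·log₂(1/0.23) + 0.20·log₂(1/0.20) + 0.18·log₂(1/0.18) = 1.9272 bits.
RT = 320 + 95 × 1.9272 = 503.08 ms.

503 ms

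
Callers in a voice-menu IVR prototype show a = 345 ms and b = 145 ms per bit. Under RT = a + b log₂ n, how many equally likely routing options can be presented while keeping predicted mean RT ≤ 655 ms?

4

145·log₂ n ≤ 655 − 345 = 310, giving log₂ n ≤ 2.1379 and n ≤ 4.401. The largest whole number is 4.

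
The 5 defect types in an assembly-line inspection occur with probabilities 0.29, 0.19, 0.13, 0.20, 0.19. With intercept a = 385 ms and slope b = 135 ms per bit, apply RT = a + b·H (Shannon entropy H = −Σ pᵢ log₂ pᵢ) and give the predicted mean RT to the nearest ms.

H = 0.29·log₂(1/0.29) + 0.19·log₂(1/0.19) + 0.13·log₂(1/0.13) + 0.20·log₂(1/0.20) + 0.19·log₂(1/0.19) = 2.2754 bits.
RT = 385 + 135 × 2.2754 = 692.18 ms.

692 ms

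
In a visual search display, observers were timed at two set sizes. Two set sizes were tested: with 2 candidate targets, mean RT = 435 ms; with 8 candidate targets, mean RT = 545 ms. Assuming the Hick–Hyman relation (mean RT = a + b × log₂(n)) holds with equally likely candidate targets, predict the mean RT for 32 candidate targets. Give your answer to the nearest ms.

With log₂ n on the abscissa the relation is linear; from the two conditions:
  b = (545 − 435) / (log₂ 8 − log₂ 2) = 110 / (3 − 1) = 55 ms/bit
  a = 435 − 55 × 1 = 380 ms
Then RT(32) = 380 + 55 × log₂ 32 = 380 + 55 × 5 ≈ 655.000 ms.

655 ms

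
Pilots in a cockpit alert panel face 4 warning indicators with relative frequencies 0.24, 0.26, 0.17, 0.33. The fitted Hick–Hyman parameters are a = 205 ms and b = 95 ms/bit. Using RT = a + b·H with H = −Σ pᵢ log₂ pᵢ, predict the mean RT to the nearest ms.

391 ms

Entropy contributions −pᵢ log₂ pᵢ: 0.4941, 0.5053, 0.4346, 0.5278; sum H = 1.9618 bits.
RT = a + bH = 205 + 95·1.9618 = 391.37 ms.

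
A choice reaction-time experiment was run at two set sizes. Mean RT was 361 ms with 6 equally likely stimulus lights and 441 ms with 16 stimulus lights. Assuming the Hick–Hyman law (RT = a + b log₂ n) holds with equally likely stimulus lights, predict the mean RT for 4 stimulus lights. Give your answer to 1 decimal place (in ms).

327.9 ms

Fit slope and intercept:
  b = (441 − 361) / (log₂ 16 − log₂ 6) = 80 / (4 − 2.5850) = 56.536 ms/bit
  a = 361 − 56.536 × 2.5850 = 214.858 ms
Then RT(4) = 214.858 + 56.536 × log₂ 4 = 214.858 + 56.536 × 2 ≈ 327.929 ms.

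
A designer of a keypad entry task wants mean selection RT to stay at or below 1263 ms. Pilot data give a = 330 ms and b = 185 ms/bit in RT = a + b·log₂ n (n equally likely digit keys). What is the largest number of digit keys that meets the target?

32

185·log₂ n ≤ 1263 − 330 = 933, giving log₂ n ≤ 5.0432 and n ≤ 32.974. The largest whole number is 32.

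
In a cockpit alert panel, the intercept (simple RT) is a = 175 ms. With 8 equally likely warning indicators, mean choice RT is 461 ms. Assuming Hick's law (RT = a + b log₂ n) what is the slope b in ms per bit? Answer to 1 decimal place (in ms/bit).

8 alternatives carry log₂ 8 = 3 bits; the choice cost is 461 − 175 = 286 ms, so b = 286/3 = 95.333 ms/bit.

95.3 ms/bit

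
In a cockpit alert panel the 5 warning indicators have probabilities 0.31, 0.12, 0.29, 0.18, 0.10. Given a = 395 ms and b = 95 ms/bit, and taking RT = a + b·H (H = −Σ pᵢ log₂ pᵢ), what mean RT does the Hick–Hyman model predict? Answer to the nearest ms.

603 ms

H = 0.31·log₂(1/0.31) + 0.12·log₂(1/0.12) + 0.29·log₂(1/0.29) + 0.18·log₂(1/0.18) + 0.10·log₂(1/0.10) = 2.1863 bits.
RT = 395 + 95 × 2.1863 = 602.70 ms.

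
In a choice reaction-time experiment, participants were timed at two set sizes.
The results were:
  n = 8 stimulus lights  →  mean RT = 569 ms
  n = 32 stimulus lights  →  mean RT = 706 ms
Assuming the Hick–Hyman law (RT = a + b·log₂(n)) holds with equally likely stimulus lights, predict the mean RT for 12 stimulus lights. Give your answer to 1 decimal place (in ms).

609.1 ms

Solve the two-equation system in a and b:
  b = (706 − 569) / (log₂ 32 − log₂ 8) = 137 / (5 − 3) = 68.500 ms/bit
  a = 569 − 68.500 × 3 = 363.500 ms
Then RT(12) = 363.500 + 68.500 × log₂ 12 = 363.500 + 68.500 × 3.5850 ≈ 609.070 ms.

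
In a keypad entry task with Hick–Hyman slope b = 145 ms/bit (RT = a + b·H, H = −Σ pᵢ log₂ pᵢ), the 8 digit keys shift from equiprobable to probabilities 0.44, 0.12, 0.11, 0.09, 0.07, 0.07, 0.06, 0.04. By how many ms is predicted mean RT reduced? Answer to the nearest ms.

Equiprobable entropy H₀ = log₂ 8 = 3.0000 bits.
Skewed entropy H = −Σ pᵢ log₂ pᵢ = 2.5176 bits.
ΔRT = b·(H₀ − H) = 145 × 0.4824 = 69.95 ms.

70 ms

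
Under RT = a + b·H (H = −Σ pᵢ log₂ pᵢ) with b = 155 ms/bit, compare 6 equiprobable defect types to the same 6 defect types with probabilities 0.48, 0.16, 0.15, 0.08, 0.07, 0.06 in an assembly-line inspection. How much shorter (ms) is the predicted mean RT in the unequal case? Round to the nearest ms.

68 ms

The RT saving is b·ΔH. Equiprobable H₀ = log₂(6) = 2.5850 bits; with the given probabilities H = 2.1454 bits.
b·(H₀ − H) = 155 × (2.5850 − 2.1454) = 68.13 ms.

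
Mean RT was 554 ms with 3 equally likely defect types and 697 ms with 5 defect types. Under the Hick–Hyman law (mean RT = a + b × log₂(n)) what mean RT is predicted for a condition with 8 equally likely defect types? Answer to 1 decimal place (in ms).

Fit slope and intercept:
  b = (697 − 554) / (log₂ 5 − log₂ 3) = 143 / (2.3219 − 1.5850) = 194.039 ms/bit
  a = 554 − 194.039 × 1.5850 = 246.456 ms
Then RT(8) = 246.456 + 194.039 × log₂ 8 = 246.456 + 194.039 × 3 ≈ 828.572 ms.

828.6 ms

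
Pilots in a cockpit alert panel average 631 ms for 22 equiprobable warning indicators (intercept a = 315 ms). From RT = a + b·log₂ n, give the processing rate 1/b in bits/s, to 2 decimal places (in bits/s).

b = (631 − 315)/log₂ 22 = 316/4.4594 = 70.861 ms per bit = 0.07086 s/bit; the reciprocal is 14.112 bits/s.

14.11 bits/s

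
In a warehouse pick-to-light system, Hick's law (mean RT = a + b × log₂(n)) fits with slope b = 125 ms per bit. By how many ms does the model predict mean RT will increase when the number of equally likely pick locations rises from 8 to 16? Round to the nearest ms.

125 ms

ΔRT = (a + b log₂ n₂) − (a + b log₂ n₁) = b·(log₂ n₂ − log₂ n₁).
log₂(16) − log₂(8) = log₂(16/8) = log₂(2) = 1.
ΔRT = 125 × 1.0000 = 125.000 ms.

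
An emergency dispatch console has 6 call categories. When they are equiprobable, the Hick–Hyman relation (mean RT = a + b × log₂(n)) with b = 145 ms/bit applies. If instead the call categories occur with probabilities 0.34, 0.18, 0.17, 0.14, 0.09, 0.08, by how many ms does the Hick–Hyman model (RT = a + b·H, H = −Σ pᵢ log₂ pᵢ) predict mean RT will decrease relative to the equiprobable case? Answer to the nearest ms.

25 ms

Equiprobable entropy H₀ = log₂ 6 = 2.5850 bits.
Skewed entropy H = −Σ pᵢ log₂ pᵢ = 2.4103 bits.
ΔRT = b·(H₀ − H) = 145 × 0.1746 = 25.32 ms.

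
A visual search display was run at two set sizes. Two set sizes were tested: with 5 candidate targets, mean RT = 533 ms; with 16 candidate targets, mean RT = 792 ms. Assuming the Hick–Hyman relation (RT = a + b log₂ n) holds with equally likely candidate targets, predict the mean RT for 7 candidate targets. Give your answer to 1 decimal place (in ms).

607.9 ms

Solve the two-equation system in a and b:
  b = (792 − 533) / (log₂ 16 − log₂ 5) = 259 / (4 − 2.3219) = 154.344 ms/bit
  a = 533 − 154.344 × 2.3219 = 174.625 ms
Then RT(7) = 174.625 + 154.344 × log₂ 7 = 174.625 + 154.344 × 2.8074 ≈ 607.923 ms.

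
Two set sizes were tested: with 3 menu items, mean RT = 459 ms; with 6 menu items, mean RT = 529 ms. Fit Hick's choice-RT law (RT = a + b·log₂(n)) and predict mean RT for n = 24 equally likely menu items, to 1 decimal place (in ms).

669.0 ms

With log₂ n on the abscissa the relation is linear; from the two conditions:
  b = (529 − 459) / (log₂ 6 − log₂ 3) = 70 / (2.5850 − 1.5850) = 70.000 ms/bit
  a = 459 − 70.000 × 1.5850 = 348.053 ms
Then RT(24) = 348.053 + 70.000 × log₂ 24 = 348.053 + 70.000 × 4.5850 ≈ 669.000 ms.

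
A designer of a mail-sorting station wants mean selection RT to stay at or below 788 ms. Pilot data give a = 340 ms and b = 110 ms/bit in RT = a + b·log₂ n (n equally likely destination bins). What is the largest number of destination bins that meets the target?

110·log₂ n ≤ 788 − 340 = 448, giving log₂ n ≤ 4.0727 and n ≤ 16.827. The largest whole number is 16.

16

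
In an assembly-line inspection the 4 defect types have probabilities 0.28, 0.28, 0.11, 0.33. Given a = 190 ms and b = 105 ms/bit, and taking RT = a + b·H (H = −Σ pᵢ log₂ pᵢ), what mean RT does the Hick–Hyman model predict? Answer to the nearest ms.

390 ms

H = 0.28·log₂(1/0.28) + 0.28·log₂(1/0.28) + 0.11·log₂(1/0.11) + 0.33·log₂(1/0.33) = 1.9065 bits.
RT = 190 + 105 × 1.9065 = 390.19 ms.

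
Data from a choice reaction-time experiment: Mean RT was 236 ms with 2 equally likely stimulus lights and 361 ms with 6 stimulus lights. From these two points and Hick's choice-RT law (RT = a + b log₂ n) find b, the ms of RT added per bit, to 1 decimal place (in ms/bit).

Slope: b = (361 − 236) / (log₂ 6 − log₂ 2) = 125/1.5850 = 78.866 ms/bit.

78.9 ms/bit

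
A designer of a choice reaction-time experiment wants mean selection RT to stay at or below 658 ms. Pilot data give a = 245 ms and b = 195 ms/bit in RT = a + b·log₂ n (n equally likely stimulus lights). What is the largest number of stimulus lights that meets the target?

4

Information budget: (658 − 245)/195 = 2.1179 bits, so n ≤ 2^2.1179 = 4.341 → at most 4.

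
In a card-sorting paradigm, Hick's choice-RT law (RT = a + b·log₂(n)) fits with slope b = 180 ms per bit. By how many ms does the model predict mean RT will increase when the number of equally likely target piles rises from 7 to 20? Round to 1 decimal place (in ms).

Only the slope matters, since a is common to both: ΔRT = b·log₂(n₂/n₁).
log₂(20) − log₂(7) = 4.3219 − 2.8074 = 1.5146.
ΔRT = 180 × 1.5146 = 272.623 ms.

272.6 ms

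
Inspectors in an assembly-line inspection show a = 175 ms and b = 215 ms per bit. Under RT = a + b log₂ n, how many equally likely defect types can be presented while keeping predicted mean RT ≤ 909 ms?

10

Set 175 + 215·log₂ n ≤ 909 → log₂ n ≤ (909 − 175)/215 = 3.4140.
So n ≤ 2^3.4140 = 10.659; the largest integer n is 10.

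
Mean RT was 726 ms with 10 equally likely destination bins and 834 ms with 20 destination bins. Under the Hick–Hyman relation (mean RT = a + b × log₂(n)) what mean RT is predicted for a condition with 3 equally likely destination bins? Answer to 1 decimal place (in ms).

538.4 ms

Fit slope and intercept:
  b = (834 − 726) / (log₂ 20 − log₂ 10) = 108 / (4.3219 − 3.3219) = 108.000 ms/bit
  a = 726 − 108.000 × 3.3219 = 367.232 ms
Then RT(3) = 367.232 + 108.000 × log₂ 3 = 367.232 + 108.000 × 1.5850 ≈ 538.408 ms.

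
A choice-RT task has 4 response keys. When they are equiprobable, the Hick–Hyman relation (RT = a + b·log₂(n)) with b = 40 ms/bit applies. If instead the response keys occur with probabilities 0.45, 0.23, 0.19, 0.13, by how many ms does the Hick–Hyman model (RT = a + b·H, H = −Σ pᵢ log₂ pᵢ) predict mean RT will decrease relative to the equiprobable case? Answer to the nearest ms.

6 ms

The RT saving is b·ΔH. Equiprobable H₀ = log₂(4) = 2.0000 bits; with the given probabilities H = 1.8439 bits.
b·(H₀ − H) = 40 × (2.0000 − 1.8439) = 6.24 ms.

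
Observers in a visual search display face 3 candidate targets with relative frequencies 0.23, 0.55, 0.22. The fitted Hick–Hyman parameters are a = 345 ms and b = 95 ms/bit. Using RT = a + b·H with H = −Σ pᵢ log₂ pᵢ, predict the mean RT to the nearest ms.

482 ms

H = 0.23·log₂(1/0.23) + 0.55·log₂(1/0.55) + 0.22·log₂(1/0.22) = 1.4426 bits.
RT = 345 + 95 × 1.4426 = 482.05 ms.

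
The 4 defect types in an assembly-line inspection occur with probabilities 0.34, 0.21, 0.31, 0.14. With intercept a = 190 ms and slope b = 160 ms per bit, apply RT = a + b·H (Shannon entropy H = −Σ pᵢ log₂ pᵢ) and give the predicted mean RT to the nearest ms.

H = 0.34·log₂(1/0.34) + 0.21·log₂(1/0.21) + 0.31·log₂(1/0.31) + 0.14·log₂(1/0.14) = 1.9229 bits.
RT = 190 + 160 × 1.9229 = 497.66 ms.

498 ms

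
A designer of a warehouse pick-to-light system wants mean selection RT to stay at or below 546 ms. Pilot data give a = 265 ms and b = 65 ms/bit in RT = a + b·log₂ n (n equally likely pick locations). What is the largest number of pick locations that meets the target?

Set 265 + 65·log₂ n ≤ 546 → log₂ n ≤ (546 − 265)/65 = 4.3231.
So n ≤ 2^4.3231 = 20.016; the largest integer n is 20.

20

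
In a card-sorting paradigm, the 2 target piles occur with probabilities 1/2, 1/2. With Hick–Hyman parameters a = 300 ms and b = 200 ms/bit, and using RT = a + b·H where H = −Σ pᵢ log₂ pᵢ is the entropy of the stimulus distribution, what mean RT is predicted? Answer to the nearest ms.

H = −Σ pᵢ log₂ pᵢ = 0.5·1 + 0.5·1 = 1.000 bits.
RT = 300 + 200 × 1.000 = 500.00 ms.

500 ms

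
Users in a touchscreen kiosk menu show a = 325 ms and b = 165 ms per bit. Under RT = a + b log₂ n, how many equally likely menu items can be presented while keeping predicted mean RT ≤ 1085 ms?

Information budget: (1085 − 325)/165 = 4.6061 bits, so n ≤ 2^4.6061 = 24.354 → at most 24.

24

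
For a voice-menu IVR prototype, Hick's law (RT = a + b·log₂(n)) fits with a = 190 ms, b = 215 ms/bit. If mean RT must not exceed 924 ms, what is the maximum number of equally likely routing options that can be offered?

Information budget: (924 − 190)/215 = 3.4140 bits, so n ≤ 2^3.4140 = 10.659 → at most 10.

10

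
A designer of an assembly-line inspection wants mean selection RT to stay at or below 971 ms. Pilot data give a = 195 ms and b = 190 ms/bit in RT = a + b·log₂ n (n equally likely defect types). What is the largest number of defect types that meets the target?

16

Set 195 + 190·log₂ n ≤ 971 → log₂ n ≤ (971 − 195)/190 = 4.0842.
So n ≤ 2^4.0842 = 16.962; the largest integer n is 16.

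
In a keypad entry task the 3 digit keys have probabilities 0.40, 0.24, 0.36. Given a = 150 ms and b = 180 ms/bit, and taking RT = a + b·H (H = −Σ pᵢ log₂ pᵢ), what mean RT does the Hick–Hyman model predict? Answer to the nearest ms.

430 ms

H = 0.40·log₂(1/0.40) + 0.24·log₂(1/0.24) + 0.36·log₂(1/0.36) = 1.5535 bits.
RT = 150 + 180 × 1.5535 = 429.63 ms.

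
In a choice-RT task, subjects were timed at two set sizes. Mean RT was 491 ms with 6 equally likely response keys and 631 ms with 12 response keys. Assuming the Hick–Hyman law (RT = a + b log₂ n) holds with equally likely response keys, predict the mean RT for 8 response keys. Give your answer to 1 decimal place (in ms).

549.1 ms

Fit slope and intercept:
  b = (631 − 491) / (log₂ 12 − log₂ 6) = 140 / (3.5850 − 2.5850) = 140.000 ms/bit
  a = 491 − 140.000 × 2.5850 = 129.105 ms
Then RT(8) = 129.105 + 140.000 × log₂ 8 = 129.105 + 140.000 × 3 ≈ 549.105 ms.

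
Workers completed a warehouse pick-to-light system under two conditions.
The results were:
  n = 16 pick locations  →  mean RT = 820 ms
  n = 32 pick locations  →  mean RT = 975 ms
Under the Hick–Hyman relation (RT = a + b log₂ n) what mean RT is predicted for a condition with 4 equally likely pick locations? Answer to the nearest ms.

With log₂ n on the abscissa the relation is linear; from the two conditions:
  b = (975 − 820) / (log₂ 32 − log₂ 16) = 155 / (5 − 4) = 155 ms/bit
  a = 820 − 155 × 4 = 200 ms
Then RT(4) = 200 + 155 × log₂ 4 = 200 + 155 × 2 ≈ 510.000 ms.

510 ms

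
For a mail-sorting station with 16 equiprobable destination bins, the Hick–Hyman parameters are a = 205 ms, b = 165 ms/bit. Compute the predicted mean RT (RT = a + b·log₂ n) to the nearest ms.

865 ms

log₂(16) = 4 bits, so RT = 205 + 165 × 4 ≈ 865.000 ms.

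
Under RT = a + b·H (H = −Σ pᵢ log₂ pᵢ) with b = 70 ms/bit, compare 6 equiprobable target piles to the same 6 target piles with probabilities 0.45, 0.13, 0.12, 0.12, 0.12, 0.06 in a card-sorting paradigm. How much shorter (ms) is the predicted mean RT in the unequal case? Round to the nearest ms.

Equiprobable entropy H₀ = log₂ 6 = 2.5850 bits.
Skewed entropy H = −Σ pᵢ log₂ pᵢ = 2.2458 bits.
ΔRT = b·(H₀ − H) = 70 × 0.3392 = 23.74 ms.

24 ms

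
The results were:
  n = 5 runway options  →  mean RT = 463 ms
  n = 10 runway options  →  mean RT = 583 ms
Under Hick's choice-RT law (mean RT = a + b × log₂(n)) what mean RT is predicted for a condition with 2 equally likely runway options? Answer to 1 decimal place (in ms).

With log₂ n on the abscissa the relation is linear; from the two conditions:
  b = (583 − 463) / (log₂ 10 − log₂ 5) = 120 / (3.3219 − 2.3219) = 120.000 ms/bit
  a = 463 − 120.000 × 2.3219 = 184.369 ms
Then RT(2) = 184.369 + 120.000 × log₂ 2 = 184.369 + 120.000 × 1 ≈ 304.369 ms.

304.4 ms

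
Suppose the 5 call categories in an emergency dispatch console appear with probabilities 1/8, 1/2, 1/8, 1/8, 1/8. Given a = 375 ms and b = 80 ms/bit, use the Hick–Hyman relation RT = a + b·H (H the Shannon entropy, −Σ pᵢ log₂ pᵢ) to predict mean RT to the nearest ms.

Each term −pᵢ log₂ pᵢ: 0.125·3 + 0.5·1 + 0.125·3 + 0.125·3 + 0.125·3; summed, H = 2.000 bits.
Mean RT = a + bH = 375 + 80·2.000 = 535.00 ms.

535 ms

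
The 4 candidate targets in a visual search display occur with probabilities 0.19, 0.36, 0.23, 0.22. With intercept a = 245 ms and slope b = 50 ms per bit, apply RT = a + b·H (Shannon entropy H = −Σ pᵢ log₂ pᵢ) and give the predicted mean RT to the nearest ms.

Entropy contributions −pᵢ log₂ pᵢ: 0.4552, 0.5306, 0.4877, 0.4806; sum H = 1.9541 bits.
RT = a + bH = 245 + 50·1.9541 = 342.70 ms.

343 ms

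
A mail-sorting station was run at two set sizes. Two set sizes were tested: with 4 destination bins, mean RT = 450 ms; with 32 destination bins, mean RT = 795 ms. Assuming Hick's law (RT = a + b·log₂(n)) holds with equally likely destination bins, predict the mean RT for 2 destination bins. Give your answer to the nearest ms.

335 ms

With log₂ n on the abscissa the relation is linear; from the two conditions:
  b = (795 − 450) / (log₂ 32 − log₂ 4) = 345 / (5 − 2) = 115 ms/bit
  a = 450 − 115 × 2 = 220 ms
Then RT(2) = 220 + 115 × log₂ 2 = 220 + 115 × 1 ≈ 335.000 ms.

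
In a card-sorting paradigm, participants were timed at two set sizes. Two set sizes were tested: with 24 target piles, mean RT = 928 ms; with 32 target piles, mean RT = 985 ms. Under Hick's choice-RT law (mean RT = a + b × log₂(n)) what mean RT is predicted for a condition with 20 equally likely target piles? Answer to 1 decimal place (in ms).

891.9 ms

With log₂ n on the abscissa the relation is linear; from the two conditions:
  b = (985 − 928) / (log₂ 32 − log₂ 24) = 57 / (5 − 4.5850) = 137.337 ms/bit
  a = 928 − 137.337 × 4.5850 = 298.315 ms
Then RT(20) = 298.315 + 137.337 × log₂ 20 = 298.315 + 137.337 × 4.3219 ≈ 891.876 ms.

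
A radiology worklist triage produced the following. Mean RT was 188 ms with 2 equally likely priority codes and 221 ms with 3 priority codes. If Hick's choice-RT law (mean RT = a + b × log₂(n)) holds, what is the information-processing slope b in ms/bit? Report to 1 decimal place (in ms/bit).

Slope: b = (221 − 188) / (log₂ 3 − log₂ 2) = 33/0.5850 = 56.414 ms/bit.

56.4 ms/bit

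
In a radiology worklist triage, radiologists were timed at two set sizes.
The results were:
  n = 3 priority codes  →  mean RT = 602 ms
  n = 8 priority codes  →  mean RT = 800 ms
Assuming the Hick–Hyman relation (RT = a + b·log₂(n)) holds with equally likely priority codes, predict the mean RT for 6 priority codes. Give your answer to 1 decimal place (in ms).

741.9 ms

RT is linear in log₂ n, so two points fix the line:
  b = (800 − 602) / (log₂ 8 − log₂ 3) = 198 / (3 − 1.5850) = 139.926 ms/bit
  a = 602 − 139.926 × 1.5850 = 380.223 ms
Then RT(6) = 380.223 + 139.926 × log₂ 6 = 380.223 + 139.926 × 2.5850 ≈ 741.926 ms.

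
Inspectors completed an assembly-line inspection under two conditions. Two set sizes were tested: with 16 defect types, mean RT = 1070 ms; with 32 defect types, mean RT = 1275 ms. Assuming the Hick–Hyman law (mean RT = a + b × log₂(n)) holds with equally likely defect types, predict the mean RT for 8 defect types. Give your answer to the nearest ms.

865 ms

RT is linear in log₂ n, so two points fix the line:
  b = (1275 − 1070) / (log₂ 32 − log₂ 16) = 205 / (5 − 4) = 205 ms/bit
  a = 1070 − 205 × 4 = 250 ms
Then RT(8) = 250 + 205 × log₂ 8 = 250 + 205 × 3 ≈ 865.000 ms.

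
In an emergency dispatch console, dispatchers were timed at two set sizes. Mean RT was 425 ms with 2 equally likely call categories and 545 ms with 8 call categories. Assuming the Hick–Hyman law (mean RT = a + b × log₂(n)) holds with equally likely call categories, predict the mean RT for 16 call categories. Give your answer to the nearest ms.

605 ms

With log₂ n on the abscissa the relation is linear; from the two conditions:
  b = (545 − 425) / (log₂ 8 − log₂ 2) = 120 / (3 − 1) = 60 ms/bit
  a = 425 − 60 × 1 = 365 ms
Then RT(16) = 365 + 60 × log₂ 16 = 365 + 60 × 4 ≈ 605.000 ms.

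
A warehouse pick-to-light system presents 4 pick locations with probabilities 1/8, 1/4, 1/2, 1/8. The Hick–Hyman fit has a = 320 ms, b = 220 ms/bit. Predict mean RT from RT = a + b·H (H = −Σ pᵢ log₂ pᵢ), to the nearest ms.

705 ms

H = −Σ pᵢ log₂ pᵢ = 0.125·3 + 0.25·2 + 0.5·1 + 0.125·3 = 1.750 bits.
RT = 320 + 220 × 1.750 = 705.00 ms.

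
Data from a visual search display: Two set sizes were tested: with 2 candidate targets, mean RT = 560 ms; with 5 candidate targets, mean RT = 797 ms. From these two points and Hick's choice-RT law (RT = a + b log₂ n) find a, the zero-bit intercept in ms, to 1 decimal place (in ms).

380.7 ms

The slope on a log₂ axis is (797 − 560) / (2.3219 − 1) = 179.284 ms/bit.
a = RT₁ − b·log₂ n₁ = 560 − 179.284 × 1 = 380.716 ms.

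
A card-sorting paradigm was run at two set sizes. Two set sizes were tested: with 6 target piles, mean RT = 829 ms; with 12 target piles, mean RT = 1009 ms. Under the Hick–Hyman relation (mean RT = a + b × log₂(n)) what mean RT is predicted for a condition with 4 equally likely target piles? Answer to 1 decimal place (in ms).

723.7 ms

Solve the two-equation system in a and b:
  b = (1009 − 829) / (log₂ 12 − log₂ 6) = 180 / (3.5850 − 2.5850) = 180.000 ms/bit
  a = 829 − 180.000 × 2.5850 = 363.707 ms
Then RT(4) = 363.707 + 180.000 × log₂ 4 = 363.707 + 180.000 × 2 ≈ 723.707 ms.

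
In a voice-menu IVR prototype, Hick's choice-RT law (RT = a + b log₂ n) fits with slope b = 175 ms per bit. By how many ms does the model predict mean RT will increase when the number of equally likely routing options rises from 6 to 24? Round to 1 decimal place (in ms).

ΔRT = (a + b log₂ n₂) − (a + b log₂ n₁) = b·(log₂ n₂ − log₂ n₁).
log₂(24) − log₂(6) = log₂(24/6) = log₂(4) = 2.
ΔRT = 175 × 2.0000 = 350.000 ms.

350.0 ms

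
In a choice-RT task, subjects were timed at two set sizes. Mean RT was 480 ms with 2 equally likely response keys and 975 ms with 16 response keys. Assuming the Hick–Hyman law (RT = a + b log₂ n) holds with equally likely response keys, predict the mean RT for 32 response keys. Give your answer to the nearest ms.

With log₂ n on the abscissa the relation is linear; from the two conditions:
  b = (975 − 480) / (log₂ 16 − log₂ 2) = 495 / (4 − 1) = 165 ms/bit
  a = 480 − 165 × 1 = 315 ms
Then RT(32) = 315 + 165 × log₂ 32 = 315 + 165 × 5 ≈ 1140.000 ms.

1140 ms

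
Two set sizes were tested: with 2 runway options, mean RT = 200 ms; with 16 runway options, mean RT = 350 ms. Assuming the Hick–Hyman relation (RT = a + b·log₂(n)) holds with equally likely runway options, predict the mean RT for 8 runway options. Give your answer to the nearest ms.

With log₂ n on the abscissa the relation is linear; from the two conditions:
  b = (350 − 200) / (log₂ 16 − log₂ 2) = 150 / (4 − 1) = 50 ms/bit
  a = 200 − 50 × 1 = 150 ms
Then RT(8) = 150 + 50 × log₂ 8 = 150 + 50 × 3 ≈ 300.000 ms.

300 ms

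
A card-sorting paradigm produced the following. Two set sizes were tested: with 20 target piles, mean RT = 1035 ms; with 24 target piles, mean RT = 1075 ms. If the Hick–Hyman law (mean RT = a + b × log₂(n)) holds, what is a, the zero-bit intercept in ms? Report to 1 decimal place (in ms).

The slope on a log₂ axis is (1075 − 1035) / (4.5850 − 4.3219) = 152.071 ms/bit.
a = RT₁ − b·log₂ n₁ = 1035 − 152.071 × 4.3219 = 377.759 ms.

377.8 ms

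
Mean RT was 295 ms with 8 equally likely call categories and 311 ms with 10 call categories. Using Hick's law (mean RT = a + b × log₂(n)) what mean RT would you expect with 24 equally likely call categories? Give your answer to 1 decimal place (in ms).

373.8 ms

RT is linear in log₂ n, so two points fix the line:
  b = (311 − 295) / (log₂ 10 − log₂ 8) = 16 / (3.3219 − 3) = 49.701 ms/bit
  a = 295 − 49.701 × 3 = 145.898 ms
Then RT(24) = 145.898 + 49.701 × log₂ 24 = 145.898 + 49.701 × 4.5850 ≈ 373.773 ms.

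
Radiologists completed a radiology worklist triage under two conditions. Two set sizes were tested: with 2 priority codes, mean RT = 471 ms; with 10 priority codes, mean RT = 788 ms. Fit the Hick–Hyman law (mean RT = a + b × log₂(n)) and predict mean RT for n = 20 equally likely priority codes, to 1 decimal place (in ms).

RT is linear in log₂ n, so two points fix the line:
  b = (788 − 471) / (log₂ 10 − log₂ 2) = 317 / (3.3219 − 1) = 136.524 ms/bit
  a = 471 − 136.524 × 1 = 334.476 ms
Then RT(20) = 334.476 + 136.524 × log₂ 20 = 334.476 + 136.524 × 4.3219 ≈ 924.524 ms.

924.5 ms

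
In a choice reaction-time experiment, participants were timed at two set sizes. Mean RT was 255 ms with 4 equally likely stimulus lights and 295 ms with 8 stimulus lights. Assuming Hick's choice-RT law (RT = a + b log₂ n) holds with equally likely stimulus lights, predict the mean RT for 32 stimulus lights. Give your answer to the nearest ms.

375 ms

Fit slope and intercept:
  b = (295 − 255) / (log₂ 8 − log₂ 4) = 40 / (3 − 2) = 40 ms/bit
  a = 255 − 40 × 2 = 175 ms
Then RT(32) = 175 + 40 × log₂ 32 = 175 + 40 × 5 ≈ 375.000 ms.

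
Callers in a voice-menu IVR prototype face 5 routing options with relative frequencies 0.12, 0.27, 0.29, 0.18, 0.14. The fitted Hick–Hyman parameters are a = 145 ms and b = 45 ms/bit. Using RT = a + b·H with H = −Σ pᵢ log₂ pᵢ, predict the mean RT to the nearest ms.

Entropy contributions −pᵢ log₂ pᵢ: 0.3671, 0.5100, 0.5179, 0.4453, 0.3971; sum H = 2.2374 bits.
RT = a + bH = 145 + 45·2.2374 = 245.68 ms.

246 ms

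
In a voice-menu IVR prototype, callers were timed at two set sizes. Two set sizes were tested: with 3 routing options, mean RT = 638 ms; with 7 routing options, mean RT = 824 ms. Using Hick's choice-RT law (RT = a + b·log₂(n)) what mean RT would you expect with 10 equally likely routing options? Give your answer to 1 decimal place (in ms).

RT is linear in log₂ n, so two points fix the line:
  b = (824 − 638) / (log₂ 7 − log₂ 3) = 186 / (2.8074 − 1.5850) = 152.161 ms/bit
  a = 638 − 152.161 × 1.5850 = 396.831 ms
Then RT(10) = 396.831 + 152.161 × log₂ 10 = 396.831 + 152.161 × 3.3219 ≈ 902.298 ms.

902.3 ms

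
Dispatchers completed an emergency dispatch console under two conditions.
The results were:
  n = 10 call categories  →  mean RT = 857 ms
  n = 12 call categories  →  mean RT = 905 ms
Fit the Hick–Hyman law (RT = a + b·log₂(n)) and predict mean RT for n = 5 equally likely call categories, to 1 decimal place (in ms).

RT is linear in log₂ n, so two points fix the line:
  b = (905 − 857) / (log₂ 12 − log₂ 10) = 48 / (3.5850 − 3.3219) = 182.486 ms/bit
  a = 857 − 182.486 × 3.3219 = 250.796 ms
Then RT(5) = 250.796 + 182.486 × log₂ 5 = 250.796 + 182.486 × 2.3219 ≈ 674.514 ms.

674.5 ms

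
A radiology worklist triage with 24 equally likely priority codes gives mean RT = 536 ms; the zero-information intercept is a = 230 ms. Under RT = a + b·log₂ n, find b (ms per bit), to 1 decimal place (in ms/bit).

log₂(24) = 4.5850 bits.
b = (RT − a)/log₂ n = (536 − 230) / 4.5850 = 66.740 ms/bit.

66.7 ms/bit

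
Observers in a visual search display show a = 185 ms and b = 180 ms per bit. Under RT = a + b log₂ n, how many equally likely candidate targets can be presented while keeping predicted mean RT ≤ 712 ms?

7

180·log₂ n ≤ 712 − 185 = 527, giving log₂ n ≤ 2.9278 and n ≤ 7.609. The largest whole number is 7.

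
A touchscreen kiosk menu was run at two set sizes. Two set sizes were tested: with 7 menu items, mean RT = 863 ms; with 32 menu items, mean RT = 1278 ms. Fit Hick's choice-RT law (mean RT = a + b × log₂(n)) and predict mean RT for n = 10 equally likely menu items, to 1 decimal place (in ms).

Fit slope and intercept:
  b = (1278 − 863) / (log₂ 32 − log₂ 7) = 415 / (5 − 2.8074) = 189.269 ms/bit
  a = 863 − 189.269 × 2.8074 = 331.654 ms
Then RT(10) = 331.654 + 189.269 × log₂ 10 = 331.654 + 189.269 × 3.3219 ≈ 960.393 ms.

960.4 ms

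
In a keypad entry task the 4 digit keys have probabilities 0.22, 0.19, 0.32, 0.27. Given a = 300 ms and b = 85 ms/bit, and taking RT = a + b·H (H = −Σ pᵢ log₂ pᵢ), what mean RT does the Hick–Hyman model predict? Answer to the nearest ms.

Entropy contributions −pᵢ log₂ pᵢ: 0.4806, 0.4552, 0.5260, 0.5100; sum H = 1.9719 bits.
RT = a + bH = 300 + 85·1.9719 = 467.61 ms.

468 ms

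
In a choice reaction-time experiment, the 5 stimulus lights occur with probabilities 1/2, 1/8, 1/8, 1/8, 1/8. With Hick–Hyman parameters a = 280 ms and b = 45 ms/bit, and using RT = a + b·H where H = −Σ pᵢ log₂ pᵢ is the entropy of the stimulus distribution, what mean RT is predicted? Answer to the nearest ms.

370 ms

Each term −pᵢ log₂ pᵢ: 0.5·1 + 0.125·3 + 0.125·3 + 0.125·3 + 0.125·3; summed, H = 2.000 bits.
Mean RT = a + bH = 280 + 45·2.000 = 370.00 ms.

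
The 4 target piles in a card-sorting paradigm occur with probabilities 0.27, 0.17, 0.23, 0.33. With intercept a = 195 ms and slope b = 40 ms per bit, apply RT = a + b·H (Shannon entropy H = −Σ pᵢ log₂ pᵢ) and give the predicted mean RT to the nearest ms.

Entropy contributions −pᵢ log₂ pᵢ: 0.5100, 0.4346, 0.4877, 0.5278; sum H = 1.9601 bits.
RT = a + bH = 195 + 40·1.9601 = 273.40 ms.

273 ms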